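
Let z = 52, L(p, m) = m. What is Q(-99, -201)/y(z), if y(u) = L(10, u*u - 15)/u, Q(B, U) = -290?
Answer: -15080/2689 ≈ -5.6080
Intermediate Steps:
y(u) = (-15 + u**2)/u (y(u) = (u*u - 15)/u = (u**2 - 15)/u = (-15 + u**2)/u)
Q(-99, -201)/y(z) = -290/(52 - 15/52) = -290/2689/52 = -290*52/2689 = -15080/2689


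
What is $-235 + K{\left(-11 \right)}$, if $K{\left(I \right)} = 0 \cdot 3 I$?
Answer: $-235$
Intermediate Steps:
$K{\left(I \right)} = 0$ ($K{\left(I \right)} = 0 I = 0$)
$-235 + K{\left(-11 \right)} = -235 + 0 = -235$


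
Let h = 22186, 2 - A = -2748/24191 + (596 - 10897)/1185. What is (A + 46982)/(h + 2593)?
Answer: 1347111531511/710323114965 ≈ 1.8965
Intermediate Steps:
A = 309780541/28666335 (A = 2 - (-2748/24191 + (596 - 10897)/1185) = 2 - (-2748*1/24191 - 10301*1/1185) = 2 - (-2748/24191 - 10301/1185) = 2 - 1*(-252447871/28666335) = 2 + 252447871/28666335 = 309780541/28666335 ≈ 10.806)
(A + 46982)/(h + 2593) = (309780541/28666335 + 46982)/(22186 + 2593) = (1347111531511/28666335)/24779 = (1347111531511/28666335)*(1/24779) = 1347111531511/710323114965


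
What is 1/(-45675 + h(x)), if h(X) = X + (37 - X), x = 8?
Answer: -1/45638 ≈ -2.1912e-5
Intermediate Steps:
h(X) = 37
1/(-45675 + h(x)) = 1/(-45675 + 37) = 1/(-45638) = -1/45638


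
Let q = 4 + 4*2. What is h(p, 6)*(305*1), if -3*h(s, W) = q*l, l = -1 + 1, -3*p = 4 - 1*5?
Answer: 0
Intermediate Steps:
p = ⅓ (p = -(4 - 1*5)/3 = -(4 - 5)/3 = -⅓*(-1) = ⅓ ≈ 0.33333)
q = 12 (q = 4 + 8 = 12)
l = 0
h(s, W) = 0 (h(s, W) = -4*0 = -⅓*0 = 0)
h(p, 6)*(305*1) = 0*(305*1) = 0*305 = 0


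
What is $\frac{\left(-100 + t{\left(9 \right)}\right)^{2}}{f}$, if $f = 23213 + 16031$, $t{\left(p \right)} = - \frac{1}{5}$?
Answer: $\frac{251001}{981100} \approx 0.25584$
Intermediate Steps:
$t{\left(p \right)} = - \frac{1}{5}$ ($t{\left(p \right)} = \left(-1\right) \frac{1}{5} = - \frac{1}{5}$)
$f = 39244$
$\frac{\left(-100 + t{\left(9 \right)}\right)^{2}}{f} = \frac{\left(-100 - \frac{1}{5}\right)^{2}}{39244} = \left(- \frac{501}{5}\right)^{2} \cdot \frac{1}{39244} = \frac{251001}{25} \cdot \frac{1}{39244} = \frac{251001}{981100}$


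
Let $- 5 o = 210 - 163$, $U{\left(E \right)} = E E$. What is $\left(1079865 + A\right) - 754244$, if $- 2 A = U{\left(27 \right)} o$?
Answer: $\frac{3290473}{10} \approx 3.2905 \cdot 10^{5}$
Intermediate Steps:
$U{\left(E \right)} = E^{2}$
$o = - \frac{47}{5}$ ($o = - \frac{210 - 163}{5} = \left(- \frac{1}{5}\right) 47 = - \frac{47}{5} \approx -9.4$)
$A = \frac{34263}{10}$ ($A = - \frac{27^{2} \left(- \frac{47}{5}\right)}{2} = - \frac{729 \left(- \frac{47}{5}\right)}{2} = \left(- \frac{1}{2}\right) \left(- \frac{34263}{5}\right) = \frac{34263}{10} \approx 3426.3$)
$\left(1079865 + A\right) - 754244 = \left(1079865 + \frac{34263}{10}\right) - 754244 = \frac{10832913}{10} - 754244 = \frac{3290473}{10}$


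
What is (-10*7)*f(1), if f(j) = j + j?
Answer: -140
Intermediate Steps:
f(j) = 2*j
(-10*7)*f(1) = (-10*7)*(2*1) = -70*2 = -140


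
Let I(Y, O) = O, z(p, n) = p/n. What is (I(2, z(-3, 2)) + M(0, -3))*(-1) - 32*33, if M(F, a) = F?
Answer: -2109/2 ≈ -1054.5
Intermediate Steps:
(I(2, z(-3, 2)) + M(0, -3))*(-1) - 32*33 = (-3/2 + 0)*(-1) - 32*33 = (-3*½ + 0)*(-1) - 1056 = (-3/2 + 0)*(-1) - 1056 = -3/2*(-1) - 1056 = 3/2 - 1056 = -2109/2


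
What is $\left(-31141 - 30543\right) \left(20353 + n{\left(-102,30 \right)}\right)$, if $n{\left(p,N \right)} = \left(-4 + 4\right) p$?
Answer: $-1255454452$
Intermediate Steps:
$n{\left(p,N \right)} = 0$ ($n{\left(p,N \right)} = 0 p = 0$)
$\left(-31141 - 30543\right) \left(20353 + n{\left(-102,30 \right)}\right) = \left(-31141 - 30543\right) \left(20353 + 0\right) = \left(-31141 - 30543\right) 20353 = \left(-61684\right) 20353 = -1255454452$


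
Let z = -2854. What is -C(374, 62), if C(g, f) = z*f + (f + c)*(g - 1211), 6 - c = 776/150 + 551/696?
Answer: 45774259/200 ≈ 2.2887e+5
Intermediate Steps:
c = 7/200 (c = 6 - (776/150 + 551/696) = 6 - (776*(1/150) + 551*(1/696)) = 6 - (388/75 + 19/24) = 6 - 1*1193/200 = 6 - 1193/200 = 7/200 ≈ 0.035000)
C(g, f) = -2854*f + (-1211 + g)*(7/200 + f) (C(g, f) = -2854*f + (f + 7/200)*(g - 1211) = -2854*f + (7/200 + f)*(-1211 + g) = -2854*f + (-1211 + g)*(7/200 + f))
-C(374, 62) = -(-8477/200 - 4065*62 + (7/200)*374 + 62*374) = -(-8477/200 - 252030 + 1309/100 + 23188) = -1*(-45774259/200) = 45774259/200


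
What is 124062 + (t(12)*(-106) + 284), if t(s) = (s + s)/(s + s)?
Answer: 124240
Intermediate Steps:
t(s) = 1 (t(s) = (2*s)/((2*s)) = (2*s)*(1/(2*s)) = 1)
124062 + (t(12)*(-106) + 284) = 124062 + (1*(-106) + 284) = 124062 + (-106 + 284) = 124062 + 178 = 124240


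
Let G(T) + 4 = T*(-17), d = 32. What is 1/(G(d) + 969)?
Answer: 1/421 ≈ 0.0023753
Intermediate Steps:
G(T) = -4 - 17*T (G(T) = -4 + T*(-17) = -4 - 17*T)
1/(G(d) + 969) = 1/((-4 - 17*32) + 969) = 1/((-4 - 544) + 969) = 1/(-548 + 969) = 1/421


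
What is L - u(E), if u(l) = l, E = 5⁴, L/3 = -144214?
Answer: -433267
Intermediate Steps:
L = -432642 (L = 3*(-144214) = -432642)
E = 625
L - u(E) = -432642 - 1*625 = -432642 - 625 = -433267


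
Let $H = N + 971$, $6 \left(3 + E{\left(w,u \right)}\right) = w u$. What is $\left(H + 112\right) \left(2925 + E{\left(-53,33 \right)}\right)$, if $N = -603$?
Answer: $1262640$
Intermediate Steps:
$E{\left(w,u \right)} = -3 + \frac{u w}{6}$ ($E{\left(w,u \right)} = -3 + \frac{w u}{6} = -3 + \frac{u w}{6}$)
$H = 368$ ($H = -603 + 971 = 368$)
$\left(H + 112\right) \left(2925 + E{\left(-53,33 \right)}\right) = \left(368 + 112\right) \left(2925 + \left(-3 + \frac{1}{6} \cdot 33 \left(-53\right)\right)\right) = 480 \left(2925 - \frac{589}{2}\right) = 480 \cdot \frac{5261}{2} = 1262640$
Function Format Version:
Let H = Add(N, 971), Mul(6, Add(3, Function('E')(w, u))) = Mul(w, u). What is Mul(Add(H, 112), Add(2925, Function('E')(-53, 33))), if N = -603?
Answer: 1262640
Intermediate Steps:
Function('E')(w, u) = Add(-3, Mul(Rational(1, 6), u, w)) (Function('E')(w, u) = Add(-3, Mul(Rational(1, 6), Mul(w, u))) = Add(-3, Mul(Rational(1, 6), Mul(u, w))) = Add(-3, Mul(Rational(1, 6), u, w)))
H = 368 (H = Add(-603, 971) = 368)
Mul(Add(H, 112), Add(2925, Function('E')(-53, 33))) = Mul(Add(368, 112), Add(2925, Add(-3, Mul(Rational(1, 6), 33, -53)))) = Mul(480, Add(2925, Add(-3, Rational(-583, 2)))) = Mul(480, Add(2925, Rational(-589, 2))) = Mul(480, Rational(5261, 2)) = 1262640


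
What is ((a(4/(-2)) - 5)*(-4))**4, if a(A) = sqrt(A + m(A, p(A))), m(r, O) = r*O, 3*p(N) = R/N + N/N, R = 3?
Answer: 870400/9 - 358400*I*sqrt(15)/9 ≈ 96711.0 - 1.5423e+5*I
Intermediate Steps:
p(N) = 1/3 + 1/N (p(N) = (3/N + N/N)/3 = (3/N + 1)/3 = (1 + 3/N)/3 = 1/3 + 1/N)
m(r, O) = O*r
a(A) = sqrt(1 + 4*A/3) (a(A) = sqrt(A + ((3 + A)/(3*A))*A) = sqrt(A + (1 + A/3)) = sqrt(1 + 4*A/3))
((a(4/(-2)) - 5)*(-4))**4 = ((sqrt(9 + 12*(4/(-2)))/3 - 5)*(-4))**4 = ((sqrt(9 + 12*(4*(-1/2)))/3 - 5)*(-4))**4 = ((sqrt(9 + 12*(-2))/3 - 5)*(-4))**4 = ((sqrt(9 - 24)/3 - 5)*(-4))**4 = ((sqrt(-15)/3 - 5)*(-4))**4 = (((I*sqrt(15))/3 - 5)*(-4))**4 = ((I*sqrt(15)/3 - 5)*(-4))**4 = ((-5 + I*sqrt(15)/3)*(-4))**4 = (20 - 4*I*sqrt(15)/3)**4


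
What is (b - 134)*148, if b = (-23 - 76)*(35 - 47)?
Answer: 155992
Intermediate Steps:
b = 1188 (b = -99*(-12) = 1188)
(b - 134)*148 = (1188 - 134)*148 = 1054*148 = 155992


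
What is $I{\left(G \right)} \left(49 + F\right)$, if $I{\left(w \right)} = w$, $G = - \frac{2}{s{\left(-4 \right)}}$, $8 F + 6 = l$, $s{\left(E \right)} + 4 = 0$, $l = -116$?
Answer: $\frac{135}{8} \approx 16.875$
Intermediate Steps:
$s{\left(E \right)} = -4$ ($s{\left(E \right)} = -4 + 0 = -4$)
$F = - \frac{61}{4}$ ($F = - \frac{3}{4} + \frac{1}{8} \left(-116\right) = - \frac{3}{4} - \frac{29}{2} = - \frac{61}{4} \approx -15.25$)
$G = \frac{1}{2}$ ($G = - \frac{2}{-4} = \left(-2\right) \left(- \frac{1}{4}\right) = \frac{1}{2} \approx 0.5$)
$I{\left(G \right)} \left(49 + F\right) = \frac{49 - \frac{61}{4}}{2} = \frac{1}{2} \cdot \frac{135}{4} = \frac{135}{8}$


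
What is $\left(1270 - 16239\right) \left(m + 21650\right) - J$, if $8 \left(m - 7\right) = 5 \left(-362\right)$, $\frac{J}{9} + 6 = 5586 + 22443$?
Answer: $- \frac{1284196415}{4} \approx -3.2105 \cdot 10^{8}$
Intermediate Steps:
$J = 252207$ ($J = -54 + 9 \left(5586 + 22443\right) = -54 + 9 \cdot 28029 = -54 + 252261 = 252207$)
$m = - \frac{877}{4}$ ($m = 7 + \frac{5 \left(-362\right)}{8} = 7 + \frac{1}{8} \left(-1810\right) = 7 - \frac{905}{4} = - \frac{877}{4} \approx -219.25$)
$\left(1270 - 16239\right) \left(m + 21650\right) - J = \left(1270 - 16239\right) \left(- \frac{877}{4} + 21650\right) - 252207 = \left(-14969\right) \frac{85723}{4} - 252207 = - \frac{1283187587}{4} - 252207 = - \frac{1284196415}{4}$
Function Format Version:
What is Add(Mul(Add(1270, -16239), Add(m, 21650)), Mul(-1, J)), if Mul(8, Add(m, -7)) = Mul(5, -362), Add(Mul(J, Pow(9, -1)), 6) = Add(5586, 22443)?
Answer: Rational(-1284196415, 4) ≈ -3.2105e+8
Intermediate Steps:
J = 252207 (J = Add(-54, Mul(9, Add(5586, 22443))) = Add(-54, Mul(9, 28029)) = Add(-54, 252261) = 252207)
m = Rational(-877, 4) (m = Add(7, Mul(Rational(1, 8), Mul(5, -362))) = Add(7, Mul(Rational(1, 8), -1810)) = Add(7, Rational(-905, 4)) = Rational(-877, 4) ≈ -219.25)
Add(Mul(Add(1270, -16239), Add(m, 21650)), Mul(-1, J)) = Add(Mul(Add(1270, -16239), Add(Rational(-877, 4), 21650)), Mul(-1, 252207)) = Add(Mul(-14969, Rational(85723, 4)), -252207) = Add(Rational(-1283187587, 4), -252207) = Rational(-1284196415, 4)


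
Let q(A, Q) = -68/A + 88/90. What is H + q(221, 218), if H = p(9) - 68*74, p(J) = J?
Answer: -2938063/585 ≈ -5022.3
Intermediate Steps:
q(A, Q) = 44/45 - 68/A (q(A, Q) = -68/A + 88*(1/90) = -68/A + 44/45 = 44/45 - 68/A)
H = -5023 (H = 9 - 68*74 = 9 - 5032 = -5023)
H + q(221, 218) = -5023 + (44/45 - 68/221) = -5023 + (44/45 - 68*1/221) = -5023 + (44/45 - 4/13) = -5023 + 392/585 = -2938063/585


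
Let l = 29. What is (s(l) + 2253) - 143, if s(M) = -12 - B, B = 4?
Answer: 2094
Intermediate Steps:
s(M) = -16 (s(M) = -12 - 1*4 = -12 - 4 = -16)
(s(l) + 2253) - 143 = (-16 + 2253) - 143 = 2237 - 143 = 2094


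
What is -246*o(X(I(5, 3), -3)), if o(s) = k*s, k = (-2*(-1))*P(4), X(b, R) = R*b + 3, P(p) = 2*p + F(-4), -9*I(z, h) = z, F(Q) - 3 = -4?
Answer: -16072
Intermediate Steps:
F(Q) = -1 (F(Q) = 3 - 4 = -1)
I(z, h) = -z/9
P(p) = -1 + 2*p (P(p) = 2*p - 1 = -1 + 2*p)
X(b, R) = 3 + R*b
k = 14 (k = (-2*(-1))*(-1 + 2*4) = 2*(-1 + 8) = 2*7 = 14)
o(s) = 14*s
-246*o(X(I(5, 3), -3)) = -3444*(3 - (-1)*5/3) = -3444*(3 - 3*(-5/9)) = -3444*(3 + 5/3) = -3444*14/3 = -246*196/3 = -16072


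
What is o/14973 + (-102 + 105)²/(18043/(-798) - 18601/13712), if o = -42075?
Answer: -2084778415047/654442913537 ≈ -3.1856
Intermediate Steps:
o/14973 + (-102 + 105)²/(18043/(-798) - 18601/13712) = -42075/14973 + (-102 + 105)²/(18043/(-798) - 18601/13712) = -42075*1/14973 + 3²/(18043*(-1/798) - 18601*1/13712) = -14025/4991 + 9/(-18043/798 - 18601/13712) = -14025/4991 + 9/(-131124607/5471088) = -14025/4991 + 9*(-5471088/131124607) = -14025/4991 - 49239792/131124607 = -2084778415047/654442913537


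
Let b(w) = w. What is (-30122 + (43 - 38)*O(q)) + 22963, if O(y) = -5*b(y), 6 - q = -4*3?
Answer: -7609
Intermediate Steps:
q = 18 (q = 6 - (-4)*3 = 6 - 1*(-12) = 6 + 12 = 18)
O(y) = -5*y
(-30122 + (43 - 38)*O(q)) + 22963 = (-30122 + (43 - 38)*(-5*18)) + 22963 = (-30122 + 5*(-90)) + 22963 = (-30122 - 450) + 22963 = -30572 + 22963 = -7609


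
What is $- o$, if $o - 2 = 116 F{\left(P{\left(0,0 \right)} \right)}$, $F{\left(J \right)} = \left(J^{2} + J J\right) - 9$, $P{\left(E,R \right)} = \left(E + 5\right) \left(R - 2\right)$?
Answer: $-22158$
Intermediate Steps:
$P{\left(E,R \right)} = \left(-2 + R\right) \left(5 + E\right)$ ($P{\left(E,R \right)} = \left(5 + E\right) \left(-2 + R\right) = \left(-2 + R\right) \left(5 + E\right)$)
$F{\left(J \right)} = -9 + 2 J^{2}$ ($F{\left(J \right)} = \left(J^{2} + J^{2}\right) - 9 = 2 J^{2} - 9 = -9 + 2 J^{2}$)
$o = 22158$ ($o = 2 + 116 \left(-9 + 2 \left(-10 - 0 + 5 \cdot 0 + 0 \cdot 0\right)^{2}\right) = 2 + 116 \left(-9 + 2 \left(-10 + 0 + 0 + 0\right)^{2}\right) = 2 + 116 \left(-9 + 2 \left(-10\right)^{2}\right) = 2 + 116 \left(-9 + 2 \cdot 100\right) = 2 + 116 \left(-9 + 200\right) = 2 + 116 \cdot 191 = 2 + 22156 = 22158$)
$- o = \left(-1\right) 22158 = -22158$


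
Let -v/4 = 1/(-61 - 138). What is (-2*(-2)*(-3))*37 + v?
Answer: -88352/199 ≈ -443.98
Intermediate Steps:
v = 4/199 (v = -4/(-61 - 138) = -4/(-199) = -4*(-1/199) = 4/199 ≈ 0.020101)
(-2*(-2)*(-3))*37 + v = (-2*(-2)*(-3))*37 + 4/199 = (4*(-3))*37 + 4/199 = -12*37 + 4/199 = -444 + 4/199 = -88352/199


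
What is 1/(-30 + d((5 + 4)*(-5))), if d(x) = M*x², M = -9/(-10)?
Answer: 2/3585 ≈ 0.00055788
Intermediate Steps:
M = 9/10 (M = -9*(-⅒) = 9/10 ≈ 0.90000)
d(x) = 9*x²/10
1/(-30 + d((5 + 4)*(-5))) = 1/(-30 + 9*((5 + 4)*(-5))²/10) = 1/(-30 + 9*(9*(-5))²/10) = 1/(-30 + (9/10)*(-45)²) = 1/(-30 + (9/10)*2025) = 1/(-30 + 3645/2) = 1/(3585/2) = 2/3585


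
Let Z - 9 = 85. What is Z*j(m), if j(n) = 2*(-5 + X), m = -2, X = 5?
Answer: 0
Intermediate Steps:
Z = 94 (Z = 9 + 85 = 94)
j(n) = 0 (j(n) = 2*(-5 + 5) = 2*0 = 0)
Z*j(m) = 94*0 = 0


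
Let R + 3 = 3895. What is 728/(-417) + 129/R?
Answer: -19997/11676 ≈ -1.7127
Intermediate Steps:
R = 3892 (R = -3 + 3895 = 3892)
728/(-417) + 129/R = 728/(-417) + 129/3892 = 728*(-1/417) + 129*(1/3892) = -728/417 + 129/3892 = -19997/11676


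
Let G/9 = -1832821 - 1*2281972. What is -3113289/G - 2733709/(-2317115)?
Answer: 12050185395152/9534448582195 ≈ 1.2639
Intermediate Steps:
G = -37033137 (G = 9*(-1832821 - 1*2281972) = 9*(-1832821 - 2281972) = 9*(-4114793) = -37033137)
-3113289/G - 2733709/(-2317115) = -3113289/(-37033137) - 2733709/(-2317115) = -3113289*(-1/37033137) - 2733709*(-1/2317115) = 345921/4114793 + 2733709/2317115 = 12050185395152/9534448582195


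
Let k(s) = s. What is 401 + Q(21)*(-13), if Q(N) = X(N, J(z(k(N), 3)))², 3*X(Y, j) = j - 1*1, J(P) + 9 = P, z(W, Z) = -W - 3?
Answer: -11419/9 ≈ -1268.8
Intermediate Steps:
z(W, Z) = -3 - W
J(P) = -9 + P
X(Y, j) = -⅓ + j/3 (X(Y, j) = (j - 1*1)/3 = (j - 1)/3 = (-1 + j)/3 = -⅓ + j/3)
Q(N) = (-13/3 - N/3)² (Q(N) = (-⅓ + (-9 + (-3 - N))/3)² = (-⅓ + (-12 - N)/3)² = (-⅓ + (-4 - N/3))² = (-13/3 - N/3)²)
401 + Q(21)*(-13) = 401 + ((13 + 21)²/9)*(-13) = 401 + ((⅑)*34²)*(-13) = 401 + ((⅑)*1156)*(-13) = 401 + (1156/9)*(-13) = 401 - 15028/9 = -11419/9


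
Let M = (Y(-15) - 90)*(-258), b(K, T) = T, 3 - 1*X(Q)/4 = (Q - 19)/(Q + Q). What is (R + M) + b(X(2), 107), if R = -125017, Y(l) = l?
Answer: -97820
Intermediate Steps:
X(Q) = 12 - 2*(-19 + Q)/Q (X(Q) = 12 - 4*(Q - 19)/(Q + Q) = 12 - 4*(-19 + Q)/(2*Q) = 12 - 4*(-19 + Q)*1/(2*Q) = 12 - 2*(-19 + Q)/Q)
M = 27090 (M = (-15 - 90)*(-258) = -105*(-258) = 27090)
(R + M) + b(X(2), 107) = (-125017 + 27090) + 107 = -97927 + 107 = -97820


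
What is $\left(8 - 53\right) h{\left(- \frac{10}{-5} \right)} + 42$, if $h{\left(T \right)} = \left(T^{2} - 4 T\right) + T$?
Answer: $132$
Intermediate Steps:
$h{\left(T \right)} = T^{2} - 3 T$
$\left(8 - 53\right) h{\left(- \frac{10}{-5} \right)} + 42 = \left(8 - 53\right) - \frac{10}{-5} \left(-3 - \frac{10}{-5}\right) + 42 = - 45 \left(-10\right) \left(- \frac{1}{5}\right) \left(-3 - -2\right) + 42 = - 45 \cdot 2 \left(-3 + 2\right) + 42 = - 45 \cdot 2 \left(-1\right) + 42 = \left(-45\right) \left(-2\right) + 42 = 90 + 42 = 132$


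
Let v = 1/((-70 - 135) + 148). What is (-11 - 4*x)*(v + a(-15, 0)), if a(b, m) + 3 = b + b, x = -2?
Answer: 1882/19 ≈ 99.053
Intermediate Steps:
a(b, m) = -3 + 2*b (a(b, m) = -3 + (b + b) = -3 + 2*b)
v = -1/57 (v = 1/(-205 + 148) = 1/(-57) = -1/57 ≈ -0.017544)
(-11 - 4*x)*(v + a(-15, 0)) = (-11 - 4*(-2))*(-1/57 + (-3 + 2*(-15))) = (-11 + 8)*(-1/57 + (-3 - 30)) = -3*(-1/57 - 33) = -3*(-1882/57) = 1882/19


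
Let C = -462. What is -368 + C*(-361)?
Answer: 166414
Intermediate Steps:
-368 + C*(-361) = -368 - 462*(-361) = -368 + 166782 = 166414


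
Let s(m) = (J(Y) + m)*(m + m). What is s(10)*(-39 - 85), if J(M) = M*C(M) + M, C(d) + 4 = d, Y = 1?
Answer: -19840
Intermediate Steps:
C(d) = -4 + d
J(M) = M + M*(-4 + M) (J(M) = M*(-4 + M) + M = M + M*(-4 + M))
s(m) = 2*m*(-2 + m) (s(m) = (1*(-3 + 1) + m)*(m + m) = (1*(-2) + m)*(2*m) = (-2 + m)*(2*m) = 2*m*(-2 + m))
s(10)*(-39 - 85) = (2*10*(-2 + 10))*(-39 - 85) = (2*10*8)*(-124) = 160*(-124) = -19840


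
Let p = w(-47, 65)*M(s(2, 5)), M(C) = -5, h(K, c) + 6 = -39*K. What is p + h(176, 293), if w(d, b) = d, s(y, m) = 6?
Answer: -6635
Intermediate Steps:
h(K, c) = -6 - 39*K
p = 235 (p = -47*(-5) = 235)
p + h(176, 293) = 235 + (-6 - 39*176) = 235 + (-6 - 6864) = 235 - 6870 = -6635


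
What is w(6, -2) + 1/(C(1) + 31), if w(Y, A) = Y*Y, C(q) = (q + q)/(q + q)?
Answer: 1153/32 ≈ 36.031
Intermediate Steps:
C(q) = 1 (C(q) = (2*q)/((2*q)) = (2*q)*(1/(2*q)) = 1)
w(Y, A) = Y²
w(6, -2) + 1/(C(1) + 31) = 6² + 1/(1 + 31) = 36 + 1/32 = 1153/32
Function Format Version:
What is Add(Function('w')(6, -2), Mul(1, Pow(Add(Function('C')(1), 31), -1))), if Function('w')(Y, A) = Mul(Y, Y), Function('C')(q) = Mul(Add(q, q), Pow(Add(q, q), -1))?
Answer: Rational(1153, 32) ≈ 36.031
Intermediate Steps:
Function('C')(q) = 1 (Function('C')(q) = Mul(Mul(2, q), Pow(Mul(2, q), -1)) = Mul(Mul(2, q), Mul(Rational(1, 2), Pow(q, -1))) = 1)
Function('w')(Y, A) = Pow(Y, 2)
Add(Function('w')(6, -2), Mul(1, Pow(Add(Function('C')(1), 31), -1))) = Add(Pow(6, 2), Mul(1, Pow(Add(1, 31), -1))) = Add(36, Mul(1, Pow(32, -1))) = Add(36, Mul(1, Rational(1, 32))) = Add(36, Rational(1, 32)) = Rational(1153, 32)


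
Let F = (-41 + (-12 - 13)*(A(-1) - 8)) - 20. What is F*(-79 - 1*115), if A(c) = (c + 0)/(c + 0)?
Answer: -22116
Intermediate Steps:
A(c) = 1 (A(c) = c/c = 1)
F = 114 (F = (-41 + (-12 - 13)*(1 - 8)) - 20 = (-41 - 25*(-7)) - 20 = (-41 + 175) - 20 = 134 - 20 = 114)
F*(-79 - 1*115) = 114*(-79 - 1*115) = 114*(-79 - 115) = 114*(-194) = -22116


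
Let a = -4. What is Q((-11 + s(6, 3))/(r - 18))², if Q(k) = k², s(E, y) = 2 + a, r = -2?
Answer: 28561/160000 ≈ 0.17851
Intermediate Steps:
s(E, y) = -2 (s(E, y) = 2 - 4 = -2)
Q((-11 + s(6, 3))/(r - 18))² = (((-11 - 2)/(-2 - 18))²)² = ((-13/(-20))²)² = ((-13*(-1/20))²)² = ((13/20)²)² = (169/400)² = 28561/160000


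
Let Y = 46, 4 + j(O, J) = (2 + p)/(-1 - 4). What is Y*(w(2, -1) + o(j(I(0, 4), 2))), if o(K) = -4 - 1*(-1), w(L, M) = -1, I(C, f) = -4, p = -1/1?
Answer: -184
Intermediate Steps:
p = -1 (p = -1*1 = -1)
j(O, J) = -21/5 (j(O, J) = -4 + (2 - 1)/(-1 - 4) = -4 + 1/(-5) = -4 + 1*(-⅕) = -4 - ⅕ = -21/5)
o(K) = -3 (o(K) = -4 + 1 = -3)
Y*(w(2, -1) + o(j(I(0, 4), 2))) = 46*(-1 - 3) = 46*(-4) = -184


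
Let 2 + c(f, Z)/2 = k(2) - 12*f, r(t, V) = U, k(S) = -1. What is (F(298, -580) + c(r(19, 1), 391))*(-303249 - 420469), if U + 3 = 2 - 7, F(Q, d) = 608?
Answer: -574632092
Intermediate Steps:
U = -8 (U = -3 + (2 - 7) = -3 - 5 = -8)
r(t, V) = -8
c(f, Z) = -6 - 24*f (c(f, Z) = -4 + 2*(-1 - 12*f) = -4 + (-2 - 24*f) = -6 - 24*f)
(F(298, -580) + c(r(19, 1), 391))*(-303249 - 420469) = (608 + (-6 - 24*(-8)))*(-303249 - 420469) = (608 + (-6 + 192))*(-723718) = (608 + 186)*(-723718) = 794*(-723718) = -574632092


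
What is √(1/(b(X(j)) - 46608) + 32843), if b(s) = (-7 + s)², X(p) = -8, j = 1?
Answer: 2*√17664465402111/46383 ≈ 181.23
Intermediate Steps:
√(1/(b(X(j)) - 46608) + 32843) = √(1/((-7 - 8)² - 46608) + 32843) = √(1/((-15)² - 46608) + 32843) = √(1/(225 - 46608) + 32843) = √(1/(-46383) + 32843) = √(-1/46383 + 32843) = √(1523356868/46383) = 2*√17664465402111/46383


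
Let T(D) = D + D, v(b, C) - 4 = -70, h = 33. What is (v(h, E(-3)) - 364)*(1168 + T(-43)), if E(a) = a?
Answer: -465260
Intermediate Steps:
v(b, C) = -66 (v(b, C) = 4 - 70 = -66)
T(D) = 2*D
(v(h, E(-3)) - 364)*(1168 + T(-43)) = (-66 - 364)*(1168 + 2*(-43)) = -430*(1168 - 86) = -430*1082 = -465260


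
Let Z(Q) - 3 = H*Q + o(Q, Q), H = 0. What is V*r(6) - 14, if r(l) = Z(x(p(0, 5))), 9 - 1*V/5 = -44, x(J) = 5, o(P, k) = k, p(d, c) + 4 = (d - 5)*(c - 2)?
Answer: 2106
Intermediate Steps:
p(d, c) = -4 + (-5 + d)*(-2 + c) (p(d, c) = -4 + (d - 5)*(c - 2) = -4 + (-5 + d)*(-2 + c))
V = 265 (V = 45 - 5*(-44) = 45 + 220 = 265)
Z(Q) = 3 + Q (Z(Q) = 3 + (0*Q + Q) = 3 + (0 + Q) = 3 + Q)
r(l) = 8 (r(l) = 3 + 5 = 8)
V*r(6) - 14 = 265*8 - 14 = 2120 - 14 = 2106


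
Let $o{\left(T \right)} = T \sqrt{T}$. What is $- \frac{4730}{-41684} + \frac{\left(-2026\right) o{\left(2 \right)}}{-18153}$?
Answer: $\frac{2365}{20842} + \frac{4052 \sqrt{2}}{18153} \approx 0.42914$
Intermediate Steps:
$o{\left(T \right)} = T^{\frac{3}{2}}$
$- \frac{4730}{-41684} + \frac{\left(-2026\right) o{\left(2 \right)}}{-18153} = - \frac{4730}{-41684} + \frac{\left(-2026\right) 2^{\frac{3}{2}}}{-18153} = \left(-4730\right) \left(- \frac{1}{41684}\right) + - 2026 \cdot 2 \sqrt{2} \left(- \frac{1}{18153}\right) = \frac{2365}{20842} + - 4052 \sqrt{2} \left(- \frac{1}{18153}\right) = \frac{2365}{20842} + \frac{4052 \sqrt{2}}{18153}$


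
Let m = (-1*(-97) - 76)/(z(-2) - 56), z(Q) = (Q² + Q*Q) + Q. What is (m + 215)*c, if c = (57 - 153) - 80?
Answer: -944152/25 ≈ -37766.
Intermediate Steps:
c = -176 (c = -96 - 80 = -176)
z(Q) = Q + 2*Q² (z(Q) = (Q² + Q²) + Q = 2*Q² + Q = Q + 2*Q²)
m = -21/50 (m = (-1*(-97) - 76)/(-2*(1 + 2*(-2)) - 56) = (97 - 76)/(-2*(1 - 4) - 56) = 21/(-2*(-3) - 56) = 21/(6 - 56) = 21/(-50) = 21*(-1/50) = -21/50 ≈ -0.42000)
(m + 215)*c = (-21/50 + 215)*(-176) = (10729/50)*(-176) = -944152/25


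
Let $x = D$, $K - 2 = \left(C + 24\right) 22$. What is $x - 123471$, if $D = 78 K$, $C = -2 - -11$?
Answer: $-66687$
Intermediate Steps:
$C = 9$ ($C = -2 + 11 = 9$)
$K = 728$ ($K = 2 + \left(9 + 24\right) 22 = 2 + 33 \cdot 22 = 2 + 726 = 728$)
$D = 56784$ ($D = 78 \cdot 728 = 56784$)
$x = 56784$
$x - 123471 = 56784 - 123471 = -66687$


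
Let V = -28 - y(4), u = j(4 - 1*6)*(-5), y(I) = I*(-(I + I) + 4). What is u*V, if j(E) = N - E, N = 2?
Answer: 240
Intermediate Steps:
j(E) = 2 - E
y(I) = I*(4 - 2*I) (y(I) = I*(-2*I + 4) = I*(4 - 2*I))
u = -20 (u = (2 - (4 - 1*6))*(-5) = (2 - (4 - 6))*(-5) = (2 - 1*(-2))*(-5) = (2 + 2)*(-5) = 4*(-5) = -20)
V = -12 (V = -28 - 2*4*(2 - 1*4) = -28 - 2*4*(2 - 4) = -28 - 2*4*(-2) = -28 - 1*(-16) = -28 + 16 = -12)
u*V = -20*(-12) = 240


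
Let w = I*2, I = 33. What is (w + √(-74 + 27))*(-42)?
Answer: -2772 - 42*I*√47 ≈ -2772.0 - 287.94*I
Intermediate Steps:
w = 66 (w = 33*2 = 66)
(w + √(-74 + 27))*(-42) = (66 + √(-74 + 27))*(-42) = (66 + √(-47))*(-42) = (66 + I*√47)*(-42) = -2772 - 42*I*√47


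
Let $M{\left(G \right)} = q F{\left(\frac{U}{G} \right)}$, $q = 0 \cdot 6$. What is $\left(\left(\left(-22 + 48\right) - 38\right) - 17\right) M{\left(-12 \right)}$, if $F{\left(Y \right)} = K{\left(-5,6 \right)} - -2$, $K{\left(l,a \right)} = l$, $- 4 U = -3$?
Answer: $0$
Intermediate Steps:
$U = \frac{3}{4}$ ($U = \left(- \frac{1}{4}\right) \left(-3\right) = \frac{3}{4} \approx 0.75$)
$F{\left(Y \right)} = -3$ ($F{\left(Y \right)} = -5 - -2 = -5 + 2 = -3$)
$q = 0$
$M{\left(G \right)} = 0$ ($M{\left(G \right)} = 0 \left(-3\right) = 0$)
$\left(\left(\left(-22 + 48\right) - 38\right) - 17\right) M{\left(-12 \right)} = \left(\left(\left(-22 + 48\right) - 38\right) - 17\right) 0 = \left(\left(26 - 38\right) - 17\right) 0 = \left(-12 - 17\right) 0 = \left(-29\right) 0 = 0$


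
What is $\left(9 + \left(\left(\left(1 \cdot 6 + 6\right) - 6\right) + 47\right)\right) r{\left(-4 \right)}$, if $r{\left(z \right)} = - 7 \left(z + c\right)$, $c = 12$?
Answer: $-3472$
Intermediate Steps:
$r{\left(z \right)} = -84 - 7 z$ ($r{\left(z \right)} = - 7 \left(z + 12\right) = - 7 \left(12 + z\right) = -84 - 7 z$)
$\left(9 + \left(\left(\left(1 \cdot 6 + 6\right) - 6\right) + 47\right)\right) r{\left(-4 \right)} = \left(9 + \left(\left(\left(1 \cdot 6 + 6\right) - 6\right) + 47\right)\right) \left(-84 - -28\right) = \left(9 + \left(\left(\left(6 + 6\right) - 6\right) + 47\right)\right) \left(-84 + 28\right) = \left(9 + \left(\left(12 - 6\right) + 47\right)\right) \left(-56\right) = \left(9 + \left(6 + 47\right)\right) \left(-56\right) = \left(9 + 53\right) \left(-56\right) = 62 \left(-56\right) = -3472$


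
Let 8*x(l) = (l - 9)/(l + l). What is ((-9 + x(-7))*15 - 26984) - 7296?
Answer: -240890/7 ≈ -34413.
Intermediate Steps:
x(l) = (-9 + l)/(16*l) (x(l) = ((l - 9)/(l + l))/8 = ((-9 + l)/((2*l)))/8 = ((-9 + l)*(1/(2*l)))/8 = ((-9 + l)/(2*l))/8 = (-9 + l)/(16*l))
((-9 + x(-7))*15 - 26984) - 7296 = ((-9 + (1/16)*(-9 - 7)/(-7))*15 - 26984) - 7296 = ((-9 + (1/16)*(-1/7)*(-16))*15 - 26984) - 7296 = ((-9 + 1/7)*15 - 26984) - 7296 = (-62/7*15 - 26984) - 7296 = (-930/7 - 26984) - 7296 = -189818/7 - 7296 = -240890/7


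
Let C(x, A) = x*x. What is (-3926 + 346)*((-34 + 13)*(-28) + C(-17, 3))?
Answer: -3139660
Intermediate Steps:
C(x, A) = x²
(-3926 + 346)*((-34 + 13)*(-28) + C(-17, 3)) = (-3926 + 346)*((-34 + 13)*(-28) + (-17)²) = -3580*(-21*(-28) + 289) = -3580*(588 + 289) = -3580*877 = -3139660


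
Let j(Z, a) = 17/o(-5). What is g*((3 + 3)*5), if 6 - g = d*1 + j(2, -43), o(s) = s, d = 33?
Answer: -708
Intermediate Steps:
j(Z, a) = -17/5 (j(Z, a) = 17/(-5) = 17*(-⅕) = -17/5)
g = -118/5 (g = 6 - (33*1 - 17/5) = 6 - (33 - 17/5) = 6 - 1*148/5 = 6 - 148/5 = -118/5 ≈ -23.600)
g*((3 + 3)*5) = -118*(3 + 3)*5/5 = -708*5/5 = -118/5*30 = -708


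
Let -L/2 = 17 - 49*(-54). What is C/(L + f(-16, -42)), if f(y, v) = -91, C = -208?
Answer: 208/5417 ≈ 0.038398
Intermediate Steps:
L = -5326 (L = -2*(17 - 49*(-54)) = -2*(17 + 2646) = -2*2663 = -5326)
C/(L + f(-16, -42)) = -208/(-5326 - 91) = -208/(-5417) = -208*(-1/5417) = 208/5417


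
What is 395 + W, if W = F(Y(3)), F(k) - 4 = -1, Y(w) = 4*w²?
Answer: 398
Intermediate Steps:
F(k) = 3 (F(k) = 4 - 1 = 3)
W = 3
395 + W = 395 + 3 = 398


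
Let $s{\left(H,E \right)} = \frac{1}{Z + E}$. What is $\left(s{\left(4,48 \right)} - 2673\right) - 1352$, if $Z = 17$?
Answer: $- \frac{261624}{65} \approx -4025.0$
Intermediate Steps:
$s{\left(H,E \right)} = \frac{1}{17 + E}$
$\left(s{\left(4,48 \right)} - 2673\right) - 1352 = \left(\frac{1}{17 + 48} - 2673\right) - 1352 = \left(\frac{1}{65} - 2673\right) - 1352 = - \frac{173744}{65} - 1352 = - \frac{261624}{65}$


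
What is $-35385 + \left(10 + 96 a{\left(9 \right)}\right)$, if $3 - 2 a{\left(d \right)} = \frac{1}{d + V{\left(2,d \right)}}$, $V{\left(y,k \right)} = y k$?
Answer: $- \frac{317095}{9} \approx -35233.0$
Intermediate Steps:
$V{\left(y,k \right)} = k y$
$a{\left(d \right)} = \frac{3}{2} - \frac{1}{6 d}$ ($a{\left(d \right)} = \frac{3}{2} - \frac{1}{2 \left(d + d 2\right)} = \frac{3}{2} - \frac{1}{2 \left(d + 2 d\right)} = \frac{3}{2} - \frac{1}{2 \cdot 3 d} = \frac{3}{2} - \frac{\frac{1}{3} \frac{1}{d}}{2} = \frac{3}{2} - \frac{1}{6 d}$)
$-35385 + \left(10 + 96 a{\left(9 \right)}\right) = -35385 + \left(10 + 96 \frac{-1 + 9 \cdot 9}{6 \cdot 9}\right) = -35385 + \left(10 + 96 \cdot \frac{1}{6} \cdot \frac{1}{9} \left(-1 + 81\right)\right) = -35385 + \left(10 + 96 \cdot \frac{1}{6} \cdot \frac{1}{9} \cdot 80\right) = -35385 + \left(10 + 96 \cdot \frac{40}{27}\right) = -35385 + \left(10 + \frac{1280}{9}\right) = -35385 + \frac{1370}{9} = - \frac{317095}{9}$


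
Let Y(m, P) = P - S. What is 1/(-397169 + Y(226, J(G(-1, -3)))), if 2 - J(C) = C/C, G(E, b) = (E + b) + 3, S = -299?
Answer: -1/396869 ≈ -2.5197e-6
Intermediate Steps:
G(E, b) = 3 + E + b
J(C) = 1 (J(C) = 2 - C/C = 2 - 1*1 = 2 - 1 = 1)
Y(m, P) = 299 + P (Y(m, P) = P - 1*(-299) = P + 299 = 299 + P)
1/(-397169 + Y(226, J(G(-1, -3)))) = 1/(-397169 + (299 + 1)) = 1/(-397169 + 300) = 1/(-396869) = -1/396869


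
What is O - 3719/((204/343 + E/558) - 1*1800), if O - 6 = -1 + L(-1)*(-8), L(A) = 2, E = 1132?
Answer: -1536141863/172003546 ≈ -8.9309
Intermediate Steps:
O = -11 (O = 6 + (-1 + 2*(-8)) = 6 + (-1 - 16) = 6 - 17 = -11)
O - 3719/((204/343 + E/558) - 1*1800) = -11 - 3719/((204/343 + 1132/558) - 1*1800) = -11 - 3719/((204*(1/343) + 1132*(1/558)) - 1800) = -11 - 3719/((204/343 + 566/279) - 1800) = -11 - 3719/(251054/95697 - 1800) = -11 - 3719/(-172003546/95697) = -11 - 3719*(-95697/172003546) = -11 + 355897143/172003546 = -1536141863/172003546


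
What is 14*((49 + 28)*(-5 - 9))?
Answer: -15092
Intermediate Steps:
14*((49 + 28)*(-5 - 9)) = 14*(77*(-14)) = 14*(-1078) = -15092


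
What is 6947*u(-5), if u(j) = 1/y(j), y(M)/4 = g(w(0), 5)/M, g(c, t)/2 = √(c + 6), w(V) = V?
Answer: -34735*√6/48 ≈ -1772.6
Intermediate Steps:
g(c, t) = 2*√(6 + c) (g(c, t) = 2*√(c + 6) = 2*√(6 + c))
y(M) = 8*√6/M (y(M) = 4*((2*√(6 + 0))/M) = 4*((2*√6)/M) = 4*(2*√6/M) = 8*√6/M)
u(j) = j*√6/48 (u(j) = 1/(8*√6/j) = j*√6/48)
6947*u(-5) = 6947*((1/48)*(-5)*√6) = 6947*(-5*√6/48) = -34735*√6/48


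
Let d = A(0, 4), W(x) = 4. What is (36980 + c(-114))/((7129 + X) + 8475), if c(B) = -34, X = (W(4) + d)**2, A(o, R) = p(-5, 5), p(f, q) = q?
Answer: 36946/15685 ≈ 2.3555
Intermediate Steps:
A(o, R) = 5
d = 5
X = 81 (X = (4 + 5)**2 = 9**2 = 81)
(36980 + c(-114))/((7129 + X) + 8475) = (36980 - 34)/((7129 + 81) + 8475) = 36946/(7210 + 8475) = 36946/15685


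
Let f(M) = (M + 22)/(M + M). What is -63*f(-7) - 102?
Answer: -69/2 ≈ -34.500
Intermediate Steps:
f(M) = (22 + M)/(2*M) (f(M) = (22 + M)/((2*M)) = (22 + M)*(1/(2*M)) = (22 + M)/(2*M))
-63*f(-7) - 102 = -63*(22 - 7)/(2*(-7)) - 102 = -63*(-1)*15/(2*7) - 102 = -63*(-15/14) - 102 = 135/2 - 102 = -69/2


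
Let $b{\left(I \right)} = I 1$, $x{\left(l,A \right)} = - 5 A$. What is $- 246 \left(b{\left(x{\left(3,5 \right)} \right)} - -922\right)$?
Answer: $-220662$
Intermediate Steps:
$b{\left(I \right)} = I$
$- 246 \left(b{\left(x{\left(3,5 \right)} \right)} - -922\right) = - 246 \left(\left(-5\right) 5 - -922\right) = - 246 \left(-25 + 922\right) = \left(-246\right) 897 = -220662$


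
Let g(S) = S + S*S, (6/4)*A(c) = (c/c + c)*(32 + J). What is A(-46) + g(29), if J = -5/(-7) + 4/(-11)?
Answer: -7740/77 ≈ -100.52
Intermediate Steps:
J = 27/77 (J = -5*(-⅐) + 4*(-1/11) = 5/7 - 4/11 = 27/77 ≈ 0.35065)
A(c) = 4982/231 + 4982*c/231 (A(c) = 2*((c/c + c)*(32 + 27/77))/3 = 2*((1 + c)*(2491/77))/3 = 2*(2491/77 + 2491*c/77)/3 = 4982/231 + 4982*c/231)
g(S) = S + S²
A(-46) + g(29) = (4982/231 + (4982/231)*(-46)) + 29*(1 + 29) = (4982/231 - 229172/231) + 29*30 = -74730/77 + 870 = -7740/77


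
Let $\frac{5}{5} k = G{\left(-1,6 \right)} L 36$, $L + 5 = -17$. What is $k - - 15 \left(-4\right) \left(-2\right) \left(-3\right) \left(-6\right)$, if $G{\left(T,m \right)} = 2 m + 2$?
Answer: $-8928$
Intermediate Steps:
$G{\left(T,m \right)} = 2 + 2 m$
$L = -22$ ($L = -5 - 17 = -22$)
$k = -11088$ ($k = \left(2 + 2 \cdot 6\right) \left(-22\right) 36 = \left(2 + 12\right) \left(-22\right) 36 = 14 \left(-22\right) 36 = \left(-308\right) 36 = -11088$)
$k - - 15 \left(-4\right) \left(-2\right) \left(-3\right) \left(-6\right) = -11088 - - 15 \left(-4\right) \left(-2\right) \left(-3\right) \left(-6\right) = -11088 - - 15 \cdot 8 \left(-3\right) \left(-6\right) = -11088 - \left(-15\right) \left(-24\right) \left(-6\right) = -11088 - 360 \left(-6\right) = -11088 - -2160 = -11088 + 2160 = -8928$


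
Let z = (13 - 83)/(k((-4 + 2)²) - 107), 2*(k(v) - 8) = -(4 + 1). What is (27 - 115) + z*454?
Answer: 6528/29 ≈ 225.10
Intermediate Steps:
k(v) = 11/2 (k(v) = 8 + (-(4 + 1))/2 = 8 + (-1*5)/2 = 8 + (½)*(-5) = 8 - 5/2 = 11/2)
z = 20/29 (z = (13 - 83)/(11/2 - 107) = -70/(-203/2) = -70*(-2/203) = 20/29 ≈ 0.68966)
(27 - 115) + z*454 = (27 - 115) + (20/29)*454 = -88 + 9080/29 = 6528/29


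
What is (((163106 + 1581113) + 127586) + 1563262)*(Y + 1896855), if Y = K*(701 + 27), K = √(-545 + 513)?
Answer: 6515824014285 + 10002915104*I*√2 ≈ 6.5158e+12 + 1.4146e+10*I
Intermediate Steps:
K = 4*I*√2 (K = √(-32) = 4*I*√2 ≈ 5.6569*I)
Y = 2912*I*√2 (Y = (4*I*√2)*(701 + 27) = (4*I*√2)*728 = 2912*I*√2 ≈ 4118.2*I)
(((163106 + 1581113) + 127586) + 1563262)*(Y + 1896855) = (((163106 + 1581113) + 127586) + 1563262)*(2912*I*√2 + 1896855) = ((1744219 + 127586) + 1563262)*(1896855 + 2912*I*√2) = (1871805 + 1563262)*(1896855 + 2912*I*√2) = 3435067*(1896855 + 2912*I*√2) = 6515824014285 + 10002915104*I*√2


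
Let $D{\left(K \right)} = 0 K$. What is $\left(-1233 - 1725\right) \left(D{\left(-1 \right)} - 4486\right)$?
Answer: $13269588$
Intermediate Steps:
$D{\left(K \right)} = 0$
$\left(-1233 - 1725\right) \left(D{\left(-1 \right)} - 4486\right) = \left(-1233 - 1725\right) \left(0 - 4486\right) = \left(-2958\right) \left(-4486\right) = 13269588$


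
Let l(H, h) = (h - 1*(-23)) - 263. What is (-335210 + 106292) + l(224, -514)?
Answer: -229672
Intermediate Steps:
l(H, h) = -240 + h (l(H, h) = (h + 23) - 263 = (23 + h) - 263 = -240 + h)
(-335210 + 106292) + l(224, -514) = (-335210 + 106292) + (-240 - 514) = -228918 - 754 = -229672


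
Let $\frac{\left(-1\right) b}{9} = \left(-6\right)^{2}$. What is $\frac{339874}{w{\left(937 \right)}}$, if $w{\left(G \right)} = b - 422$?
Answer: $- \frac{169937}{373} \approx -455.6$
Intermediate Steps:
$b = -324$ ($b = - 9 \left(-6\right)^{2} = \left(-9\right) 36 = -324$)
$w{\left(G \right)} = -746$ ($w{\left(G \right)} = -324 - 422 = -746$)
$\frac{339874}{w{\left(937 \right)}} = \frac{339874}{-746} = 339874 \left(- \frac{1}{746}\right) = - \frac{169937}{373}$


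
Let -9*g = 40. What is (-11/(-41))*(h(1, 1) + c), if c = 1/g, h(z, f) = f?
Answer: 341/1640 ≈ 0.20793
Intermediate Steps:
g = -40/9 (g = -⅑*40 = -40/9 ≈ -4.4444)
c = -9/40 (c = 1/(-40/9) = -9/40 ≈ -0.22500)
(-11/(-41))*(h(1, 1) + c) = (-11/(-41))*(1 - 9/40) = -11*(-1/41)*(31/40) = (11/41)*(31/40) = 341/1640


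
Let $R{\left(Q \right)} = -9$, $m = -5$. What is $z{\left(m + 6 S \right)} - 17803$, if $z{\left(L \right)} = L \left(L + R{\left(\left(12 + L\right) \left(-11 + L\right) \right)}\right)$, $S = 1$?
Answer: $-17811$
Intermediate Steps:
$z{\left(L \right)} = L \left(-9 + L\right)$ ($z{\left(L \right)} = L \left(L - 9\right) = L \left(-9 + L\right)$)
$z{\left(m + 6 S \right)} - 17803 = \left(-5 + 6 \cdot 1\right) \left(-9 + \left(-5 + 6 \cdot 1\right)\right) - 17803 = \left(-5 + 6\right) \left(-9 + \left(-5 + 6\right)\right) - 17803 = 1 \left(-9 + 1\right) - 17803 = 1 \left(-8\right) - 17803 = -8 - 17803 = -17811$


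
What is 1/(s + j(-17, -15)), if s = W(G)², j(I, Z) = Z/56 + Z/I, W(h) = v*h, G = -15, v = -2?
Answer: 952/857385 ≈ 0.0011104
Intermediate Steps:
W(h) = -2*h
j(I, Z) = Z/56 + Z/I (j(I, Z) = Z*(1/56) + Z/I = Z/56 + Z/I)
s = 900 (s = (-2*(-15))² = 30² = 900)
1/(s + j(-17, -15)) = 1/(900 + ((1/56)*(-15) - 15/(-17))) = 1/(900 + (-15/56 - 15*(-1/17))) = 1/(900 + (-15/56 + 15/17)) = 1/(900 + 585/952) = 1/(857385/952) = 952/857385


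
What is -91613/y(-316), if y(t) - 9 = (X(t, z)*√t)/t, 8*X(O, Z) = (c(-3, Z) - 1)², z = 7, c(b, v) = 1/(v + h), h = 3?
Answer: -18527813120000/1820160729 - 146580800*I*√79/202240081 ≈ -10179.0 - 6.442*I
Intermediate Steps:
c(b, v) = 1/(3 + v) (c(b, v) = 1/(v + 3) = 1/(3 + v))
X(O, Z) = (-1 + 1/(3 + Z))²/8 (X(O, Z) = (1/(3 + Z) - 1)²/8 = (-1 + 1/(3 + Z))²/8)
y(t) = 9 + 81/(800*√t) (y(t) = 9 + (((2 + 7)²/(8*(3 + 7)²))*√t)/t = 9 + (((⅛)*9²/10²)*√t)/t = 9 + (((⅛)*81*(1/100))*√t)/t = 9 + (81*√t/800)/t = 9 + 81/(800*√t))
-91613/y(-316) = -91613/(9 + 81/(800*√(-316))) = -91613/(9 + 81*(-I*√79/158)/800) = -91613/(9 - 81*I*√79/126400)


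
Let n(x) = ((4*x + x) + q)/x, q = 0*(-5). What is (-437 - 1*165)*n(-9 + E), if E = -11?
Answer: -3010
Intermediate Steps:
q = 0
n(x) = 5 (n(x) = ((4*x + x) + 0)/x = (5*x + 0)/x = (5*x)/x = 5)
(-437 - 1*165)*n(-9 + E) = (-437 - 1*165)*5 = (-437 - 165)*5 = -602*5 = -3010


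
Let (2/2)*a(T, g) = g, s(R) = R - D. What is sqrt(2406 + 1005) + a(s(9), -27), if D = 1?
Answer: -27 + 3*sqrt(379) ≈ 31.404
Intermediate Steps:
s(R) = -1 + R (s(R) = R - 1*1 = R - 1 = -1 + R)
a(T, g) = g
sqrt(2406 + 1005) + a(s(9), -27) = sqrt(2406 + 1005) - 27 = sqrt(3411) - 27 = 3*sqrt(379) - 27 = -27 + 3*sqrt(379)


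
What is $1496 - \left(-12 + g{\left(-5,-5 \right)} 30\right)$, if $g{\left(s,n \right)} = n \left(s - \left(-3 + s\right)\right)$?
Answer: $1958$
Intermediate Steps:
$g{\left(s,n \right)} = 3 n$ ($g{\left(s,n \right)} = n 3 = 3 n$)
$1496 - \left(-12 + g{\left(-5,-5 \right)} 30\right) = 1496 - \left(-12 + 3 \left(-5\right) 30\right) = 1496 - \left(-12 - 450\right) = 1496 - -462 = 1496 + 462 = 1958$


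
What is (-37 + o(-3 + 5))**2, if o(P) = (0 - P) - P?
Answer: 1681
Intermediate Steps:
o(P) = -2*P (o(P) = -P - P = -2*P)
(-37 + o(-3 + 5))**2 = (-37 - 2*(-3 + 5))**2 = (-37 - 2*2)**2 = (-37 - 4)**2 = (-41)**2 = 1681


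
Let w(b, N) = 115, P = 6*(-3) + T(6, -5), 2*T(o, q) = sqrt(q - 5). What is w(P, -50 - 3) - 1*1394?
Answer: -1279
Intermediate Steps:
T(o, q) = sqrt(-5 + q)/2 (T(o, q) = sqrt(q - 5)/2 = sqrt(-5 + q)/2)
P = -18 + I*sqrt(10)/2 (P = 6*(-3) + sqrt(-5 - 5)/2 = -18 + sqrt(-10)/2 = -18 + (I*sqrt(10))/2 = -18 + I*sqrt(10)/2 ≈ -18.0 + 1.5811*I)
w(P, -50 - 3) - 1*1394 = 115 - 1*1394 = 115 - 1394 = -1279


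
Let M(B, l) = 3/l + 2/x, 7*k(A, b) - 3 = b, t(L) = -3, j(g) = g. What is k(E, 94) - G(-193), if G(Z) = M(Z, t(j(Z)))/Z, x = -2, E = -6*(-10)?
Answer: 18707/1351 ≈ 13.847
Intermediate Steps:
E = 60
k(A, b) = 3/7 + b/7
M(B, l) = -1 + 3/l (M(B, l) = 3/l + 2/(-2) = 3/l + 2*(-1/2) = 3/l - 1 = -1 + 3/l)
G(Z) = -2/Z (G(Z) = ((3 - 1*(-3))/(-3))/Z = (-(3 + 3)/3)/Z = (-1/3*6)/Z = -2/Z)
k(E, 94) - G(-193) = (3/7 + (1/7)*94) - (-2)/(-193) = (3/7 + 94/7) - (-2)*(-1)/193 = 97/7 - 1*2/193 = 97/7 - 2/193 = 18707/1351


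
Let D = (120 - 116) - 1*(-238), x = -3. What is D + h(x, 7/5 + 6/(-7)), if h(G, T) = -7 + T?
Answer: 8244/35 ≈ 235.54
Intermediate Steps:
D = 242 (D = 4 + 238 = 242)
D + h(x, 7/5 + 6/(-7)) = 242 + (-7 + (7/5 + 6/(-7))) = 242 + (-7 + (7*(⅕) + 6*(-⅐))) = 242 + (-7 + (7/5 - 6/7)) = 242 + (-7 + 19/35) = 242 - 226/35 = 8244/35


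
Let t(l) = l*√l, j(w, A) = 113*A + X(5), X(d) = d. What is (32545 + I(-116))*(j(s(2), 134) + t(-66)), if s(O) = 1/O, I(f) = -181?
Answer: 490217508 - 2136024*I*√66 ≈ 4.9022e+8 - 1.7353e+7*I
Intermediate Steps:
j(w, A) = 5 + 113*A (j(w, A) = 113*A + 5 = 5 + 113*A)
t(l) = l^(3/2)
(32545 + I(-116))*(j(s(2), 134) + t(-66)) = (32545 - 181)*((5 + 113*134) + (-66)^(3/2)) = 32364*((5 + 15142) - 66*I*√66) = 32364*(15147 - 66*I*√66) = 490217508 - 2136024*I*√66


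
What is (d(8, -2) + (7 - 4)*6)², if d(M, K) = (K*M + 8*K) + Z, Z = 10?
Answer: 16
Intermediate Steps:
d(M, K) = 10 + 8*K + K*M (d(M, K) = (K*M + 8*K) + 10 = (8*K + K*M) + 10 = 10 + 8*K + K*M)
(d(8, -2) + (7 - 4)*6)² = ((10 + 8*(-2) - 2*8) + (7 - 4)*6)² = ((10 - 16 - 16) + 3*6)² = (-22 + 18)² = (-4)² = 16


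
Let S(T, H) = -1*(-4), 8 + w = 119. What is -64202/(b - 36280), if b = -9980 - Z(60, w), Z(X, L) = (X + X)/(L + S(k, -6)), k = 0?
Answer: 738323/532002 ≈ 1.3878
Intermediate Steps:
w = 111 (w = -8 + 119 = 111)
S(T, H) = 4
Z(X, L) = 2*X/(4 + L) (Z(X, L) = (X + X)/(L + 4) = (2*X)/(4 + L) = 2*X/(4 + L))
b = -229564/23 (b = -9980 - 2*60/(4 + 111) = -9980 - 2*60/115 = -9980 - 1*24/23 = -9980 - 24/23 = -229564/23 ≈ -9981.0)
-64202/(b - 36280) = -64202/(-229564/23 - 36280) = -64202/(-1064004/23) = -64202*(-23/1064004) = 738323/532002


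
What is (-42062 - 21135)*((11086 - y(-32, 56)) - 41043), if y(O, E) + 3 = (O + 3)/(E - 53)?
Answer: 5677176101/3 ≈ 1.8924e+9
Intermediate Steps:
y(O, E) = -3 + (3 + O)/(-53 + E) (y(O, E) = -3 + (O + 3)/(E - 53) = -3 + (3 + O)/(-53 + E))
(-42062 - 21135)*((11086 - y(-32, 56)) - 41043) = (-42062 - 21135)*((11086 - (162 - 32 - 3*56)/(-53 + 56)) - 41043) = -63197*((11086 - (162 - 32 - 168)/3) - 41043) = -63197*((11086 - (-38)/3) - 41043) = -63197*((11086 - 1*(-38/3)) - 41043) = -63197*((11086 + 38/3) - 41043) = -63197*(33296/3 - 41043) = -63197*(-89833/3) = 5677176101/3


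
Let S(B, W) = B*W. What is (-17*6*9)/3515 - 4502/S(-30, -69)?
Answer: -1772479/727605 ≈ -2.4360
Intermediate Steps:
(-17*6*9)/3515 - 4502/S(-30, -69) = (-17*6*9)/3515 - 4502/((-30*(-69))) = -102*9*(1/3515) - 4502/2070 = -918*1/3515 - 4502*1/2070 = -918/3515 - 2251/1035 = -1772479/727605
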